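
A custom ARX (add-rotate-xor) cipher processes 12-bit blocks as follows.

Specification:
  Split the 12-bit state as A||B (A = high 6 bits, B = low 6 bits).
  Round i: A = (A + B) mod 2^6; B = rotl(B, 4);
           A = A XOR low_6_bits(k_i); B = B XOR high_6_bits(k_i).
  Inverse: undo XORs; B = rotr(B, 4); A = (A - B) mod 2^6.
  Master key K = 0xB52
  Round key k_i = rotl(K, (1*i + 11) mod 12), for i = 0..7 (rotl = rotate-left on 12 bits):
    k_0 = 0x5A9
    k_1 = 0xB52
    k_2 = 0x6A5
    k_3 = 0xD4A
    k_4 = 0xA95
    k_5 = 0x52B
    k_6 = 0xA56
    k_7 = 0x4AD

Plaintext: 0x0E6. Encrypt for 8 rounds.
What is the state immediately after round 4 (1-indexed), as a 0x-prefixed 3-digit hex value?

s_0 = plaintext = 0x0E6
s_1 = Round(s_0, k_0) = 0x03F
s_2 = Round(s_1, k_1) = 0xB52
s_3 = Round(s_2, k_2) = 0x6BE
s_4 = Round(s_3, k_3) = 0x49A
s_5 = Round(s_4, k_4) = 0xE4C
s_6 = Round(s_5, k_5) = 0xB97
s_7 = Round(s_6, k_6) = 0x4DC
s_8 = Round(s_7, k_7) = 0x095

0x49A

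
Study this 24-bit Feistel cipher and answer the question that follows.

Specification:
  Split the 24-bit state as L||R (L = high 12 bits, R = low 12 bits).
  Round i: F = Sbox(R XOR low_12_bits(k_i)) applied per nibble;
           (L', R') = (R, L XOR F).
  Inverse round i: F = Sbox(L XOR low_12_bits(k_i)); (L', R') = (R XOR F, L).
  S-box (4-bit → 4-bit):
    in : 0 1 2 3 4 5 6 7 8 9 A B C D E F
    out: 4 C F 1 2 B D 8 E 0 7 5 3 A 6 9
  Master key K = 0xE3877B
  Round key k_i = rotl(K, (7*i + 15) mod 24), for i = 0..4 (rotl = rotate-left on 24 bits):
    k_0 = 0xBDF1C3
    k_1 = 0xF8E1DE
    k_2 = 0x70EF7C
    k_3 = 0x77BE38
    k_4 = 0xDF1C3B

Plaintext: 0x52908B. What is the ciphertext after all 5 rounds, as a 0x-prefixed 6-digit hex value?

0xBC3D21

s_0 = plaintext = 0x52908B
s_1 = Round(s_0, k_0) = 0x08B907
s_2 = Round(s_1, k_1) = 0x907E2B
s_3 = Round(s_2, k_2) = 0xE2B5BF
s_4 = Round(s_3, k_3) = 0x5BFBC3
s_5 = Round(s_4, k_4) = 0xBC3D21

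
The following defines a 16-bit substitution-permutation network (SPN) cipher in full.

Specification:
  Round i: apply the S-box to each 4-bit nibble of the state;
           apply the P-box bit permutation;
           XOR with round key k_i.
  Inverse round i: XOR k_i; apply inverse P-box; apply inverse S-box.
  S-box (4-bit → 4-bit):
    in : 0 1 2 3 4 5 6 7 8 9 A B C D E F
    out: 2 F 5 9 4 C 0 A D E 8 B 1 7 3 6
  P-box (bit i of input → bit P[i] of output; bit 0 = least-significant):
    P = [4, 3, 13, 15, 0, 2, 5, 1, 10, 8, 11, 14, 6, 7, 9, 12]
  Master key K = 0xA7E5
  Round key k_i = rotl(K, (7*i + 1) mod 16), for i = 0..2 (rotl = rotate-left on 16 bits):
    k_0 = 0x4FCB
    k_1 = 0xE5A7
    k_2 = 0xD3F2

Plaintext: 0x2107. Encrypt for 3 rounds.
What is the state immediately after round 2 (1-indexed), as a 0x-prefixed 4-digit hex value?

s_0 = plaintext = 0x2107
s_1 = Round(s_0, k_0) = 0x8087
s_2 = Round(s_1, k_1) = 0x76CC
s_3 = Round(s_2, k_2) = 0xC363

0x76CC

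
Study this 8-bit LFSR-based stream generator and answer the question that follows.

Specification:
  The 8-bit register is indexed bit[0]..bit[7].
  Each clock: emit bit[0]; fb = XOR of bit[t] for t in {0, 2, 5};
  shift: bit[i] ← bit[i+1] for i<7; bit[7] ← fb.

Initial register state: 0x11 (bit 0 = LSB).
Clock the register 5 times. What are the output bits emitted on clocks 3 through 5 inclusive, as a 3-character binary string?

reg_0 = 0x11
clock 1: out=1, reg = 0x88
clock 2: out=0, reg = 0x44
clock 3: out=0, reg = 0xA2
clock 4: out=0, reg = 0xD1
clock 5: out=1, reg = 0xE8

001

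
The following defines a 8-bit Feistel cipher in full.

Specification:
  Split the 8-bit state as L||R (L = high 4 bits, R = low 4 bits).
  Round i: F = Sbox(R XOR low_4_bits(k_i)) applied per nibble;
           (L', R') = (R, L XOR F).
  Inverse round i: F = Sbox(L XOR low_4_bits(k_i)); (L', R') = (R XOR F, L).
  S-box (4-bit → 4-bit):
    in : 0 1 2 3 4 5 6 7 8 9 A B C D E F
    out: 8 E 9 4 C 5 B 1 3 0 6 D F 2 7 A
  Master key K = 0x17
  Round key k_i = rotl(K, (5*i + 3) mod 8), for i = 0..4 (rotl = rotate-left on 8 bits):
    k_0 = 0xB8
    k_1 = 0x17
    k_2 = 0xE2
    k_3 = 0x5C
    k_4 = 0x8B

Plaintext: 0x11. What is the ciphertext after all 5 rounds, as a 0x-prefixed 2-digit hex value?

0xD9

s_0 = plaintext = 0x11
s_1 = Round(s_0, k_0) = 0x11
s_2 = Round(s_1, k_1) = 0x1A
s_3 = Round(s_2, k_2) = 0xA2
s_4 = Round(s_3, k_3) = 0x2D
s_5 = Round(s_4, k_4) = 0xD9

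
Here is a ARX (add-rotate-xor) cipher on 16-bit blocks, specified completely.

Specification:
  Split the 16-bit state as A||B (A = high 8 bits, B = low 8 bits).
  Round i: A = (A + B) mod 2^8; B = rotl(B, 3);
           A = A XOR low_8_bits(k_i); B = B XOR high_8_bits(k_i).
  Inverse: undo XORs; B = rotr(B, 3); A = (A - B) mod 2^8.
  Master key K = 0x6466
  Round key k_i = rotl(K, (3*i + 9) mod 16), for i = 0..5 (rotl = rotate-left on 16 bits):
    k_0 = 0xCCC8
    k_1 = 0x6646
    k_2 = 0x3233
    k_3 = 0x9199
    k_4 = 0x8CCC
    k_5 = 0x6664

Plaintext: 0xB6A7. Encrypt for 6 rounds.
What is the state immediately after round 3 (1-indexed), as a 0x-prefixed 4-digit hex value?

s_0 = plaintext = 0xB6A7
s_1 = Round(s_0, k_0) = 0x95F1
s_2 = Round(s_1, k_1) = 0xC0E9
s_3 = Round(s_2, k_2) = 0x9A7D
s_4 = Round(s_3, k_3) = 0x8E7A
s_5 = Round(s_4, k_4) = 0xC45F
s_6 = Round(s_5, k_5) = 0x479C

0x9A7D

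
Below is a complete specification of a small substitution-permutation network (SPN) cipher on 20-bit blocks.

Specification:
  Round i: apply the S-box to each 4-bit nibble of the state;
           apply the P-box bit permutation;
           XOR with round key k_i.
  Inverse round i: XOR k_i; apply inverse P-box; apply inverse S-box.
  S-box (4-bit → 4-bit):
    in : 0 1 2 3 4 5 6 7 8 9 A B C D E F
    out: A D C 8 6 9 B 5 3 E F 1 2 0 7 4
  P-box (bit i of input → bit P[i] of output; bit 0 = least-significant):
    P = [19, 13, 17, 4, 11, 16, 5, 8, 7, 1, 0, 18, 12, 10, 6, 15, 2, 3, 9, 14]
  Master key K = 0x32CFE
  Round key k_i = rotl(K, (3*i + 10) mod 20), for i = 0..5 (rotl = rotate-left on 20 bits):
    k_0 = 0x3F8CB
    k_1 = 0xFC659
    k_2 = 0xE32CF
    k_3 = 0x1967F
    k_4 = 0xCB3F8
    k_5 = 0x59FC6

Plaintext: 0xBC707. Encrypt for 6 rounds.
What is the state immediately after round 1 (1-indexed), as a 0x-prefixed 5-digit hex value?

0x8FD4E

s_0 = plaintext = 0xBC707
s_1 = Round(s_0, k_0) = 0x8FD4E
s_2 = Round(s_1, k_1) = 0x4E635
s_3 = Round(s_2, k_2) = 0x22515
s_4 = Round(s_3, k_3) = 0xD5D8F
s_5 = Round(s_4, k_4) = 0xF2BF8
s_6 = Round(s_5, k_5) = 0xD3D26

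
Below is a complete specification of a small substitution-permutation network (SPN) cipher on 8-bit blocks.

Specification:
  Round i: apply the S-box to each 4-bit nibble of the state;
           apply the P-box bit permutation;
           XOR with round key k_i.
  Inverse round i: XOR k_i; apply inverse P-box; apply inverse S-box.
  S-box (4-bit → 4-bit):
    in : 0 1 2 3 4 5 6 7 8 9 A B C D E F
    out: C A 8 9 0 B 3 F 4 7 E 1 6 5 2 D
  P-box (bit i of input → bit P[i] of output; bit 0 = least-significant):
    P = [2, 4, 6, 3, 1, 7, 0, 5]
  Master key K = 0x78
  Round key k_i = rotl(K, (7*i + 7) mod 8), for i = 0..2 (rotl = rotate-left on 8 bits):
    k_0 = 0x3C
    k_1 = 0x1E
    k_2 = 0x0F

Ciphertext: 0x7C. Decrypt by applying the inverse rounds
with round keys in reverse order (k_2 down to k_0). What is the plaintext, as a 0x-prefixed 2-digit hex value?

0x2D

s_0 = ciphertext = 0x7C
s_1 = InvRound(s_0, k_2) = 0xFC
s_2 = InvRound(s_1, k_1) = 0x58
s_3 = InvRound(s_2, k_0) = 0x2D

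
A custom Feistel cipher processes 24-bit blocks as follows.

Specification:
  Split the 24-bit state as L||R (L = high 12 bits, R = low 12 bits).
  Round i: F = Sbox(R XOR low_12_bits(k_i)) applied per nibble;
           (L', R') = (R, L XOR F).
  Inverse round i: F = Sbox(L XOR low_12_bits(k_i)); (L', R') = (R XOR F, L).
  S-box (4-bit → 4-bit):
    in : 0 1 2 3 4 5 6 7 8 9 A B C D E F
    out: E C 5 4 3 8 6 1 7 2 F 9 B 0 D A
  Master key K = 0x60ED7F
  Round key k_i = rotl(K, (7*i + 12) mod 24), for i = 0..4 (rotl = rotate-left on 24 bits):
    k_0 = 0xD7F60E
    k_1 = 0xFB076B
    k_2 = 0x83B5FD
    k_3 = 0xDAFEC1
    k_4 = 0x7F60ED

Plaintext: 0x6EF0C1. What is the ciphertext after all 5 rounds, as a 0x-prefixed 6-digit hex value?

0x1FBF8F

s_0 = plaintext = 0x6EF0C1
s_1 = Round(s_0, k_0) = 0x0C1055
s_2 = Round(s_1, k_1) = 0x05518C
s_3 = Round(s_2, k_2) = 0x18C349
s_4 = Round(s_3, k_3) = 0x3491FB
s_5 = Round(s_4, k_4) = 0x1FBF8F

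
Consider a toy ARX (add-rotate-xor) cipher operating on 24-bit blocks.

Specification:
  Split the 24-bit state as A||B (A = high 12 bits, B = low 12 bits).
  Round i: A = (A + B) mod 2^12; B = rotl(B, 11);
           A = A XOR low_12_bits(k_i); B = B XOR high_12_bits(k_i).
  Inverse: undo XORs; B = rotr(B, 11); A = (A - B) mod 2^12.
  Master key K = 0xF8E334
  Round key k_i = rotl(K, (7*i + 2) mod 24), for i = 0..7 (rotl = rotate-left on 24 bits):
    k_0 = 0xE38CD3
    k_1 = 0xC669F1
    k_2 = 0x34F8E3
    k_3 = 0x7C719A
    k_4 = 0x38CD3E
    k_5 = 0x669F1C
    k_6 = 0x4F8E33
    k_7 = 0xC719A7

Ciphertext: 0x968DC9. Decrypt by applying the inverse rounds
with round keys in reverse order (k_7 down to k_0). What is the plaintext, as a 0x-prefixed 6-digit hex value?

0x23E406

s_0 = ciphertext = 0x968DC9
s_1 = InvRound(s_0, k_7) = 0xD5F370
s_2 = InvRound(s_1, k_6) = 0x45CF10
s_3 = InvRound(s_2, k_5) = 0x84D2F3
s_4 = InvRound(s_3, k_4) = 0x2752FE
s_5 = InvRound(s_4, k_3) = 0x97DA72
s_6 = InvRound(s_5, k_2) = 0xF2327B
s_7 = InvRound(s_6, k_1) = 0xA97C3B
s_8 = InvRound(s_7, k_0) = 0x23E406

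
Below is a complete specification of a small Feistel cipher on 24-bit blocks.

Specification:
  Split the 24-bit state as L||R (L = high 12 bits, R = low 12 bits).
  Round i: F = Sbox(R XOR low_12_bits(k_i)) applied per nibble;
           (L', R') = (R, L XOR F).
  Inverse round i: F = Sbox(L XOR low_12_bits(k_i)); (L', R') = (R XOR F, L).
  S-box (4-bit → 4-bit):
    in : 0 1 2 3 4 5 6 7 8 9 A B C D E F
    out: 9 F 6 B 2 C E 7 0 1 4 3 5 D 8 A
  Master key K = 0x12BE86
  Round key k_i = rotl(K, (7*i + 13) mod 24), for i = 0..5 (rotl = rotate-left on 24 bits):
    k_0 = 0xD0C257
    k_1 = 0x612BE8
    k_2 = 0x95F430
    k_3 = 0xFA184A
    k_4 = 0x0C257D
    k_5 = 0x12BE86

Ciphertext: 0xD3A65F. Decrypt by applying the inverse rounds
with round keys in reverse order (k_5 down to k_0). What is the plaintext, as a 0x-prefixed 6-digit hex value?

0x6345ED

s_0 = ciphertext = 0xD3A65F
s_1 = InvRound(s_0, k_5) = 0xD6AD3A
s_2 = InvRound(s_1, k_4) = 0xDCDD6A
s_3 = InvRound(s_2, k_3) = 0x16DDCD
s_4 = InvRound(s_3, k_2) = 0x10016D
s_5 = InvRound(s_4, k_1) = 0x5ED100
s_6 = InvRound(s_5, k_0) = 0x6345ED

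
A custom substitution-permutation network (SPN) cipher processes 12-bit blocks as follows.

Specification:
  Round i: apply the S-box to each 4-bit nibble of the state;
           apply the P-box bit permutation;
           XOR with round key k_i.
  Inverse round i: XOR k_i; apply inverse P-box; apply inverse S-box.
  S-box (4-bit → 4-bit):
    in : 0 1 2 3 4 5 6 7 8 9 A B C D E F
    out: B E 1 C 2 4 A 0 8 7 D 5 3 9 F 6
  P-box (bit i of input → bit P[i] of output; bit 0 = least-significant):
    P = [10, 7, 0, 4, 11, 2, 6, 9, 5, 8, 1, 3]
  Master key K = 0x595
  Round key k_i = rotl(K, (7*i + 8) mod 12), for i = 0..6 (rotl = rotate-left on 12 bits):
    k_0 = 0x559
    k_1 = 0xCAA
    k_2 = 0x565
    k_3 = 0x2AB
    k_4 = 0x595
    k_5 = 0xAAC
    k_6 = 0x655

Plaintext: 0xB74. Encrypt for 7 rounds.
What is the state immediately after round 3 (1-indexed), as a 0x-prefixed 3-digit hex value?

s_0 = plaintext = 0xB74
s_1 = Round(s_0, k_0) = 0x5FB
s_2 = Round(s_1, k_1) = 0x8ED
s_3 = Round(s_2, k_2) = 0xB39
s_4 = Round(s_3, k_3) = 0x448
s_5 = Round(s_4, k_4) = 0x481
s_6 = Round(s_5, k_5) = 0x93D
s_7 = Round(s_6, k_6) = 0x127

0xB39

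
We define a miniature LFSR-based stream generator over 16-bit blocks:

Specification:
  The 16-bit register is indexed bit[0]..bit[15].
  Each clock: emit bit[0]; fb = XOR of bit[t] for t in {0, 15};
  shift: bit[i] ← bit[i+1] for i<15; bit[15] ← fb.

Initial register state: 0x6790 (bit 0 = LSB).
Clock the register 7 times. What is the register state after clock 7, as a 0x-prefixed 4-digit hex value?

0xE0CF

reg_0 = 0x6790
clock 1: out=0, reg = 0x33C8
clock 2: out=0, reg = 0x19E4
clock 3: out=0, reg = 0x0CF2
clock 4: out=0, reg = 0x0679
clock 5: out=1, reg = 0x833C
clock 6: out=0, reg = 0xC19E
clock 7: out=0, reg = 0xE0CF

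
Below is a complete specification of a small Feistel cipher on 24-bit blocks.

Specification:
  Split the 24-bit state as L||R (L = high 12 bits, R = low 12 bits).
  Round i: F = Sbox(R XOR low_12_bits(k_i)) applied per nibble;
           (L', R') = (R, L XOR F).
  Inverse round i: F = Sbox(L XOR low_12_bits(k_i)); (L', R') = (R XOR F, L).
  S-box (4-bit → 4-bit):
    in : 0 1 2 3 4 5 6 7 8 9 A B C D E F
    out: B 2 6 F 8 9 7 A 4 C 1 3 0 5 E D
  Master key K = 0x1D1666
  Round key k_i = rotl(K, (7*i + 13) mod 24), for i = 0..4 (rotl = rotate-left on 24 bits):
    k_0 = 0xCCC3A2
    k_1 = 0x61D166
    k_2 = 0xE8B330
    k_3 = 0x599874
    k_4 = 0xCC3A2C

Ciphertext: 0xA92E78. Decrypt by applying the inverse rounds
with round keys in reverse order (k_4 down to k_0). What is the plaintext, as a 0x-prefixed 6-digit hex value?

0xD08750

s_0 = ciphertext = 0xA92E78
s_1 = InvRound(s_0, k_4) = 0x546A92
s_2 = InvRound(s_1, k_3) = 0xF64546
s_3 = InvRound(s_2, k_2) = 0x5DEF64
s_4 = InvRound(s_3, k_1) = 0x7505DE
s_5 = InvRound(s_4, k_0) = 0xD08750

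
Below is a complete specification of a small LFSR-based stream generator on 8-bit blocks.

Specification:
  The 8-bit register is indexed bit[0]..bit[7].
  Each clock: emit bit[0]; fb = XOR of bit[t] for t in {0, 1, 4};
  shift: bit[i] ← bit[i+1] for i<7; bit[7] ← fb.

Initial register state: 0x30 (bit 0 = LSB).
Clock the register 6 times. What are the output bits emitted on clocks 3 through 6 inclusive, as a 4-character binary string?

0011

reg_0 = 0x30
clock 1: out=0, reg = 0x98
clock 2: out=0, reg = 0xCC
clock 3: out=0, reg = 0x66
clock 4: out=0, reg = 0xB3
clock 5: out=1, reg = 0xD9
clock 6: out=1, reg = 0x6C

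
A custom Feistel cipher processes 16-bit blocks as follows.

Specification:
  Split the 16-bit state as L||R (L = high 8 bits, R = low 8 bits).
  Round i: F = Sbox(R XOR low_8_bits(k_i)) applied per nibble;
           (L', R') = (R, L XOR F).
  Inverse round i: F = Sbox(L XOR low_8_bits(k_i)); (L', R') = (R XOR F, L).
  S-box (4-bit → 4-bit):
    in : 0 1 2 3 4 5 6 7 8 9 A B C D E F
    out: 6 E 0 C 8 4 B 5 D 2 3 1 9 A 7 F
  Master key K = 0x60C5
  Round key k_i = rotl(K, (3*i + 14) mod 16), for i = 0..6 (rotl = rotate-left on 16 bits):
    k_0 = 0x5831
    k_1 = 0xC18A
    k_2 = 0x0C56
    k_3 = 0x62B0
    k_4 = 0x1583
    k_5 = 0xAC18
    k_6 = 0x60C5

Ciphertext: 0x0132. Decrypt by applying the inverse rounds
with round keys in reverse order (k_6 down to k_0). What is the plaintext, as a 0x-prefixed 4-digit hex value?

0xD57F

s_0 = ciphertext = 0x0132
s_1 = InvRound(s_0, k_6) = 0xAA01
s_2 = InvRound(s_1, k_5) = 0x11AA
s_3 = InvRound(s_2, k_4) = 0x8A11
s_4 = InvRound(s_3, k_3) = 0xD28A
s_5 = InvRound(s_4, k_2) = 0x52D2
s_6 = InvRound(s_5, k_1) = 0x7F52
s_7 = InvRound(s_6, k_0) = 0xD57F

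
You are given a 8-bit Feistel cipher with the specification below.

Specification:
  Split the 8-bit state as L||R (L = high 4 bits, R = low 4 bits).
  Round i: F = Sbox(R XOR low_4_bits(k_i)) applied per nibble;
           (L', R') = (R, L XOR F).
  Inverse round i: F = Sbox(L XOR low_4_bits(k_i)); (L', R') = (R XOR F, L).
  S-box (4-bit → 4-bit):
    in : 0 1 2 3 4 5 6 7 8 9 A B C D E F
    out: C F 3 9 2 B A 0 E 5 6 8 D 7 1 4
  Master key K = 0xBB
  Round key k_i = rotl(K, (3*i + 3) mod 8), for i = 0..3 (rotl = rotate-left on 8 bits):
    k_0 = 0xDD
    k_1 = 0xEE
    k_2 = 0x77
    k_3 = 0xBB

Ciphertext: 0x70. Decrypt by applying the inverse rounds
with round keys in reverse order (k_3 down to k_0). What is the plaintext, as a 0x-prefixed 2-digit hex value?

0x39

s_0 = ciphertext = 0x70
s_1 = InvRound(s_0, k_3) = 0xD7
s_2 = InvRound(s_1, k_2) = 0x1D
s_3 = InvRound(s_2, k_1) = 0x91
s_4 = InvRound(s_3, k_0) = 0x39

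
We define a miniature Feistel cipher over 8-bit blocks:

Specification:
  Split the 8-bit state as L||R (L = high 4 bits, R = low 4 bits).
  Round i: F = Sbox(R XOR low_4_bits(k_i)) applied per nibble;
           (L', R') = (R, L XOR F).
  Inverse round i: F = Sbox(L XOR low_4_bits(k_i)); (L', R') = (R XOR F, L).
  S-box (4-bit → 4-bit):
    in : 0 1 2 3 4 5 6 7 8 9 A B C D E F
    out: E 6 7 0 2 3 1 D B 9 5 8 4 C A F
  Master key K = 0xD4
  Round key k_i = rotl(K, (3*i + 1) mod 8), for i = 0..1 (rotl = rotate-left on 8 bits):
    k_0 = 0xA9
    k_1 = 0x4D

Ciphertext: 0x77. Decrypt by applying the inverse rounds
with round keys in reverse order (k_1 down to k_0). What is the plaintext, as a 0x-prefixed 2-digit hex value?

s_0 = ciphertext = 0x77
s_1 = InvRound(s_0, k_1) = 0x27
s_2 = InvRound(s_1, k_0) = 0xF2

0xF2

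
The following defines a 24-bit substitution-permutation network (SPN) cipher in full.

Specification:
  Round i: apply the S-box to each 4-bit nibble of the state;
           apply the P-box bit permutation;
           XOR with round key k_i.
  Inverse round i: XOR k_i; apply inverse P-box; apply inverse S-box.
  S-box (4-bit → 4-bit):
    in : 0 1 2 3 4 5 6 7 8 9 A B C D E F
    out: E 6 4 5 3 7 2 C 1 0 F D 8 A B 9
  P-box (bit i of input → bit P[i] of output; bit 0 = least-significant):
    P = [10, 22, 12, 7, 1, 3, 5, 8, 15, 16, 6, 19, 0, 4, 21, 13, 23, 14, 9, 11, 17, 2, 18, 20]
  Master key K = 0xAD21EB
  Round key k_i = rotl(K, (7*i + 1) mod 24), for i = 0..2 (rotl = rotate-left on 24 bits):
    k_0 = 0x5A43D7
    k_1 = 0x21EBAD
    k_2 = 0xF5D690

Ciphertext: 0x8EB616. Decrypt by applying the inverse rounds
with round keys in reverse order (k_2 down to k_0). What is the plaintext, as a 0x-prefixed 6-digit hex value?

s_0 = ciphertext = 0x8EB616
s_1 = InvRound(s_0, k_2) = 0xE67D8D
s_2 = InvRound(s_1, k_1) = 0x339425
s_3 = InvRound(s_2, k_0) = 0x911ABA

0x911ABA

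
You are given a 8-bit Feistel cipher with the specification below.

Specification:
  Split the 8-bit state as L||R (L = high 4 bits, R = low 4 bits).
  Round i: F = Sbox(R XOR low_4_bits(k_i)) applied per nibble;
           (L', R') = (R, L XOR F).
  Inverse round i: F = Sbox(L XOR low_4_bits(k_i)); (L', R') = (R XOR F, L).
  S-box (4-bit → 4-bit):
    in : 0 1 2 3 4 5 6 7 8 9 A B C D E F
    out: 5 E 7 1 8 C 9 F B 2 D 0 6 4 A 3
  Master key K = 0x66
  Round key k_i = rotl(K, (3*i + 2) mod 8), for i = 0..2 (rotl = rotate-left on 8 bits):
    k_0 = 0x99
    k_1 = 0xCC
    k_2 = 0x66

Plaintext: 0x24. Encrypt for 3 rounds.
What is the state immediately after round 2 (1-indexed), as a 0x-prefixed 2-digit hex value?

s_0 = plaintext = 0x24
s_1 = Round(s_0, k_0) = 0x46
s_2 = Round(s_1, k_1) = 0x69
s_3 = Round(s_2, k_2) = 0x95

0x69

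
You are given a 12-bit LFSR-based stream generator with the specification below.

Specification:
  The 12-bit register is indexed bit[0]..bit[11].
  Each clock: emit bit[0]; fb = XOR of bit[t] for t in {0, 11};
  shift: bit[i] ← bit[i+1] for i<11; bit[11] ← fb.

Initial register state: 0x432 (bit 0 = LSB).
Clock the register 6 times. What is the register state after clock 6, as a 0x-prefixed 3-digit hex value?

reg_0 = 0x432
clock 1: out=0, reg = 0x219
clock 2: out=1, reg = 0x90C
clock 3: out=0, reg = 0xC86
clock 4: out=0, reg = 0xE43
clock 5: out=1, reg = 0x721
clock 6: out=1, reg = 0xB90

0xB90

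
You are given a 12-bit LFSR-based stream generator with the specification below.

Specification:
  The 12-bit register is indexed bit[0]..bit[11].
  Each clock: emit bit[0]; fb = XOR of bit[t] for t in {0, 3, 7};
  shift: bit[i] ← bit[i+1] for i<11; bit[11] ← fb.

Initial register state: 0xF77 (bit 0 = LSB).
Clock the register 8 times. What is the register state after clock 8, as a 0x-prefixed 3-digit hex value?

reg_0 = 0xF77
clock 1: out=1, reg = 0xFBB
clock 2: out=1, reg = 0xFDD
clock 3: out=1, reg = 0xFEE
clock 4: out=0, reg = 0x7F7
clock 5: out=1, reg = 0x3FB
clock 6: out=1, reg = 0x9FD
clock 7: out=1, reg = 0xCFE
clock 8: out=0, reg = 0x67F

0x67F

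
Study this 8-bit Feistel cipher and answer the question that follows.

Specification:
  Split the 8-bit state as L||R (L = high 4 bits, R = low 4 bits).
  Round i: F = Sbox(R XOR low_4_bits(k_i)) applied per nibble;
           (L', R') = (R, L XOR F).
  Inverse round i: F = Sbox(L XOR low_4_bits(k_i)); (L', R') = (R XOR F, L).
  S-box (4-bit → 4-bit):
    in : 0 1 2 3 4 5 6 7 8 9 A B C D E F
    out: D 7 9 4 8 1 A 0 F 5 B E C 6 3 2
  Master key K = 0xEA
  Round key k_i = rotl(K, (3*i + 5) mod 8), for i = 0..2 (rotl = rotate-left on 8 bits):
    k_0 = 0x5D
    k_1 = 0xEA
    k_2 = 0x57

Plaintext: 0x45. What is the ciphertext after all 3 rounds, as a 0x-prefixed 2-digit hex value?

s_0 = plaintext = 0x45
s_1 = Round(s_0, k_0) = 0x5B
s_2 = Round(s_1, k_1) = 0xB2
s_3 = Round(s_2, k_2) = 0x2A

0x2A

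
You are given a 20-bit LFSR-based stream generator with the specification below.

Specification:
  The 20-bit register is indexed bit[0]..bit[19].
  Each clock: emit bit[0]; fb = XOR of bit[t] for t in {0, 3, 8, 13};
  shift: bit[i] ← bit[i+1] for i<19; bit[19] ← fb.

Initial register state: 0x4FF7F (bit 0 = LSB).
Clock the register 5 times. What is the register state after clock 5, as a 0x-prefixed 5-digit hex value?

0x427FB

reg_0 = 0x4FF7F
clock 1: out=1, reg = 0x27FBF
clock 2: out=1, reg = 0x13FDF
clock 3: out=1, reg = 0x09FEF
clock 4: out=1, reg = 0x84FF7
clock 5: out=1, reg = 0x427FB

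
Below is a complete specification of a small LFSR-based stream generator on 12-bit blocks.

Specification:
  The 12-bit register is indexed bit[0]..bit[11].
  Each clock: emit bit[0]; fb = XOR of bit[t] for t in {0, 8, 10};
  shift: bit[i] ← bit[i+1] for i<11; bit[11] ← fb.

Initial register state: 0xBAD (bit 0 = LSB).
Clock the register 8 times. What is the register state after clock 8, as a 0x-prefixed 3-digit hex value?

0x34B

reg_0 = 0xBAD
clock 1: out=1, reg = 0x5D6
clock 2: out=0, reg = 0x2EB
clock 3: out=1, reg = 0x975
clock 4: out=1, reg = 0x4BA
clock 5: out=0, reg = 0xA5D
clock 6: out=1, reg = 0xD2E
clock 7: out=0, reg = 0x697
clock 8: out=1, reg = 0x34B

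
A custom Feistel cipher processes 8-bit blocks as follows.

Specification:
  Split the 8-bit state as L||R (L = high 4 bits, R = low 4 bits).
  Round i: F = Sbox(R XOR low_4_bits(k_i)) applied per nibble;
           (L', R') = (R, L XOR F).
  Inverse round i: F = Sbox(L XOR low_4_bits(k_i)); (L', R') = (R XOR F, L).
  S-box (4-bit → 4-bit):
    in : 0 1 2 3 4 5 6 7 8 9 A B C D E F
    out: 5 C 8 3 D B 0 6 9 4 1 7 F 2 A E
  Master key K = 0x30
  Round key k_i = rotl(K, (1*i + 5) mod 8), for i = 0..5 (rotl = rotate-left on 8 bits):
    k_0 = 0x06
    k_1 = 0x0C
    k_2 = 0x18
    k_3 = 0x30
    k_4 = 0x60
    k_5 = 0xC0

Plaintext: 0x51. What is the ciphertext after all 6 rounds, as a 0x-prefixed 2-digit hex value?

0x8D

s_0 = plaintext = 0x51
s_1 = Round(s_0, k_0) = 0x13
s_2 = Round(s_1, k_1) = 0x3F
s_3 = Round(s_2, k_2) = 0xF5
s_4 = Round(s_3, k_3) = 0x54
s_5 = Round(s_4, k_4) = 0x48
s_6 = Round(s_5, k_5) = 0x8D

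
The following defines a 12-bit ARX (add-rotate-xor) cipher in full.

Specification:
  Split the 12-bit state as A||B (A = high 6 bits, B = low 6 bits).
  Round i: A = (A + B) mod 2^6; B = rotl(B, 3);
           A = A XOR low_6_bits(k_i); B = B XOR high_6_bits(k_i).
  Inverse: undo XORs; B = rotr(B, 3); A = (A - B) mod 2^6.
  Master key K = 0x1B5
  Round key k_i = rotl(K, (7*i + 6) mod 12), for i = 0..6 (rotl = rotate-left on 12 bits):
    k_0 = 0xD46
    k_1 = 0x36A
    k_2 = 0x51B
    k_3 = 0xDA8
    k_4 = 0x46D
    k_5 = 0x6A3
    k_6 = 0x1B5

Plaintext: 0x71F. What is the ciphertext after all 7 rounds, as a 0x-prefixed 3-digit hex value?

s_0 = plaintext = 0x71F
s_1 = Round(s_0, k_0) = 0xF4E
s_2 = Round(s_1, k_1) = 0x87C
s_3 = Round(s_2, k_2) = 0x1B3
s_4 = Round(s_3, k_3) = 0x468
s_5 = Round(s_4, k_4) = 0x514
s_6 = Round(s_5, k_5) = 0x2F8
s_7 = Round(s_6, k_6) = 0xD81

0xD81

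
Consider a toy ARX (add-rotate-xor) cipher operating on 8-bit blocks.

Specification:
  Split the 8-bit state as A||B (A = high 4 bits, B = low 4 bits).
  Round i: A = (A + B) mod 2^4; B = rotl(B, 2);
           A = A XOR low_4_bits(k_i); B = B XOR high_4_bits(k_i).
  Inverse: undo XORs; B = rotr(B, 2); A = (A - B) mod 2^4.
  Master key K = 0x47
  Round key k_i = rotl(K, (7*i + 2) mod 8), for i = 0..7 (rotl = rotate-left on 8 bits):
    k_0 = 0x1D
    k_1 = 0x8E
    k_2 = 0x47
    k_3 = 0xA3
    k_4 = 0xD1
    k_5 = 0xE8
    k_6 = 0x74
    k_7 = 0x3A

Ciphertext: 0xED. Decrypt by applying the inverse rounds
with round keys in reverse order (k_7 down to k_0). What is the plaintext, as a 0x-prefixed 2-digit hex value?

s_0 = ciphertext = 0xED
s_1 = InvRound(s_0, k_7) = 0x9B
s_2 = InvRound(s_1, k_6) = 0xA3
s_3 = InvRound(s_2, k_5) = 0xB7
s_4 = InvRound(s_3, k_4) = 0x0A
s_5 = InvRound(s_4, k_3) = 0x30
s_6 = InvRound(s_5, k_2) = 0x31
s_7 = InvRound(s_6, k_1) = 0x76
s_8 = InvRound(s_7, k_0) = 0xDD

0xDD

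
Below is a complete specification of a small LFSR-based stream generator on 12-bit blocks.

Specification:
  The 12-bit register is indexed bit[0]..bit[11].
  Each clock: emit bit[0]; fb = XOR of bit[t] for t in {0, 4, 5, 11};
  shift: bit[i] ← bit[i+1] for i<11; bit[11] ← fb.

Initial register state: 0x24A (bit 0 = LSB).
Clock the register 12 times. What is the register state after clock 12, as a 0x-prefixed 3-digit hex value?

0xBD4

reg_0 = 0x24A
clock 1: out=0, reg = 0x125
clock 2: out=1, reg = 0x092
clock 3: out=0, reg = 0x849
clock 4: out=1, reg = 0x424
clock 5: out=0, reg = 0xA12
clock 6: out=0, reg = 0x509
clock 7: out=1, reg = 0xA84
clock 8: out=0, reg = 0xD42
clock 9: out=0, reg = 0xEA1
clock 10: out=1, reg = 0xF50
clock 11: out=0, reg = 0x7A8
clock 12: out=0, reg = 0xBD4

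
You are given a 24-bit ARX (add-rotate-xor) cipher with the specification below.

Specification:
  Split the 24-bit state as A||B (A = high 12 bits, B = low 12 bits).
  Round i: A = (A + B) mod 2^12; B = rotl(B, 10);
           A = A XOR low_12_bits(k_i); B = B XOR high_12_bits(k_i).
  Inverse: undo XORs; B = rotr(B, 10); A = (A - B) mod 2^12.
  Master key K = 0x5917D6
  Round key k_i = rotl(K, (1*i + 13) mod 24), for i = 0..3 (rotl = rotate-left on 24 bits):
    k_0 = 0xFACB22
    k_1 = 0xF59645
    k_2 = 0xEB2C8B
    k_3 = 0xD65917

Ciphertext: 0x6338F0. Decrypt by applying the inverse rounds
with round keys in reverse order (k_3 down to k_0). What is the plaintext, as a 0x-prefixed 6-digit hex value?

0x6172CF

s_0 = ciphertext = 0x6338F0
s_1 = InvRound(s_0, k_3) = 0x8CF655
s_2 = InvRound(s_1, k_2) = 0x0A639E
s_3 = InvRound(s_2, k_1) = 0x3C431F
s_4 = InvRound(s_3, k_0) = 0x6172CF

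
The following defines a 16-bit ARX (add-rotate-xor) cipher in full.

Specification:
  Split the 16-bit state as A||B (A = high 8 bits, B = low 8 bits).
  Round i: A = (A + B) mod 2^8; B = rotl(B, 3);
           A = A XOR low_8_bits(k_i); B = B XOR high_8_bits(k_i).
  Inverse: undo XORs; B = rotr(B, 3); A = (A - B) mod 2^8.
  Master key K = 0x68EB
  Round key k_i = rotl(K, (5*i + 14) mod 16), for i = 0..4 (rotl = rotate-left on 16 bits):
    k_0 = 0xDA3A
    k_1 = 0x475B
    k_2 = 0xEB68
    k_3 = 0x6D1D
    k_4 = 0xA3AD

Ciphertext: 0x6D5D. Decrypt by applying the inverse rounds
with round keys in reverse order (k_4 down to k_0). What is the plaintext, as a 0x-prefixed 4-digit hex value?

s_0 = ciphertext = 0x6D5D
s_1 = InvRound(s_0, k_4) = 0xE1DF
s_2 = InvRound(s_1, k_3) = 0xA656
s_3 = InvRound(s_2, k_2) = 0x17B7
s_4 = InvRound(s_3, k_1) = 0x2E1E
s_5 = InvRound(s_4, k_0) = 0x7C98

0x7C98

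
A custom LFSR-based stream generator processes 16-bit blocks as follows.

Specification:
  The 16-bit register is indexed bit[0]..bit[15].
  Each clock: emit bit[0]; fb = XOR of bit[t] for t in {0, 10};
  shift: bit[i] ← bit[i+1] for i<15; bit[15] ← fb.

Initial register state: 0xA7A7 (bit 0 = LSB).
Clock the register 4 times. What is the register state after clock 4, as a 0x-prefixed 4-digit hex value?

0xEA7A

reg_0 = 0xA7A7
clock 1: out=1, reg = 0x53D3
clock 2: out=1, reg = 0xA9E9
clock 3: out=1, reg = 0xD4F4
clock 4: out=0, reg = 0xEA7A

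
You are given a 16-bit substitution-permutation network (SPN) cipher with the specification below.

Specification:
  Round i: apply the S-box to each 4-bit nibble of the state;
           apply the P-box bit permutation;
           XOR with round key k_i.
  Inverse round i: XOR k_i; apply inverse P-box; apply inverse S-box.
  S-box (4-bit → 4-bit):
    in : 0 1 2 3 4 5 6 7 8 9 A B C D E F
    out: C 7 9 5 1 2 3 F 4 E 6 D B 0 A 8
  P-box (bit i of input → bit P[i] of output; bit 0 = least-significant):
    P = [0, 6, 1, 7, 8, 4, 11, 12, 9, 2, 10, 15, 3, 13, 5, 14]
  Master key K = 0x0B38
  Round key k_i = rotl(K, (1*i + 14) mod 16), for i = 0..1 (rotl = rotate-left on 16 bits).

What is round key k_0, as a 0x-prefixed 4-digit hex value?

K = 0x0B38
k_0 = rotl(K, (1*0+14) mod 16) = rotl(K, 14) = 0x02CE

0x02CE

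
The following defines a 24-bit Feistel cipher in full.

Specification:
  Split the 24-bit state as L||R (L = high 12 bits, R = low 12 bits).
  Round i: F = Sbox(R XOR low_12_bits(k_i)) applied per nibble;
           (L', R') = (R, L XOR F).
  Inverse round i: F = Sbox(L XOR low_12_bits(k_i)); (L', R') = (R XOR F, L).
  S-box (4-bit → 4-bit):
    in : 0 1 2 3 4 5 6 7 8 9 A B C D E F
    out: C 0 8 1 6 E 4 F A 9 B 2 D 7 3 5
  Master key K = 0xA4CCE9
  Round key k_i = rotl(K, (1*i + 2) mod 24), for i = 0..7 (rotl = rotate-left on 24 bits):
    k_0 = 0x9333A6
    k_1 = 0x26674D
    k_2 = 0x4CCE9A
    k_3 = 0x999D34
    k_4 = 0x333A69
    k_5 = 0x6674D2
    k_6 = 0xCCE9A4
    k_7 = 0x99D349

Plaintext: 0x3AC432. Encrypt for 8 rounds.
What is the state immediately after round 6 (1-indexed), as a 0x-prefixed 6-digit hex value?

s_0 = plaintext = 0x3AC432
s_1 = Round(s_0, k_0) = 0x432C3A
s_2 = Round(s_1, k_1) = 0xC3A6CD
s_3 = Round(s_2, k_2) = 0x6CD6D5
s_4 = Round(s_3, k_3) = 0x6D54FD
s_5 = Round(s_4, k_4) = 0x4FD543
s_6 = Round(s_5, k_5) = 0x54346D
s_7 = Round(s_6, k_6) = 0x46D29A
s_8 = Round(s_7, k_7) = 0x29A41C

0x54346D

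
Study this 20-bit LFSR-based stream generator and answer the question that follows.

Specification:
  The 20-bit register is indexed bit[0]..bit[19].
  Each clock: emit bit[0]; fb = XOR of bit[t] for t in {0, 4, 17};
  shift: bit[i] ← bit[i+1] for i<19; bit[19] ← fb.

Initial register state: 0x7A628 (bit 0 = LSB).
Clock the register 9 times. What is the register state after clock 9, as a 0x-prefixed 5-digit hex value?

reg_0 = 0x7A628
clock 1: out=0, reg = 0xBD314
clock 2: out=0, reg = 0x5E98A
clock 3: out=0, reg = 0x2F4C5
clock 4: out=1, reg = 0x17A62
clock 5: out=0, reg = 0x0BD31
clock 6: out=1, reg = 0x05E98
clock 7: out=0, reg = 0x82F4C
clock 8: out=0, reg = 0x417A6
clock 9: out=0, reg = 0x20BD3

0x20BD3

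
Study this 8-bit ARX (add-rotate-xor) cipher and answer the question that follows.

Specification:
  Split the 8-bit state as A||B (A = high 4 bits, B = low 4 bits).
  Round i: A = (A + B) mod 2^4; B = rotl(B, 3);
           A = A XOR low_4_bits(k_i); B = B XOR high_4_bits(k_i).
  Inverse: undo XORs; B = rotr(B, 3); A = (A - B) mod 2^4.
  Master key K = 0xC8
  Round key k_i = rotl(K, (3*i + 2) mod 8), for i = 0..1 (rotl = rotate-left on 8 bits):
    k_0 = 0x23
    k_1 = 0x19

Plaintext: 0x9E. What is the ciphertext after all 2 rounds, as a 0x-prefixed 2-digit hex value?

0x0B

s_0 = plaintext = 0x9E
s_1 = Round(s_0, k_0) = 0x45
s_2 = Round(s_1, k_1) = 0x0B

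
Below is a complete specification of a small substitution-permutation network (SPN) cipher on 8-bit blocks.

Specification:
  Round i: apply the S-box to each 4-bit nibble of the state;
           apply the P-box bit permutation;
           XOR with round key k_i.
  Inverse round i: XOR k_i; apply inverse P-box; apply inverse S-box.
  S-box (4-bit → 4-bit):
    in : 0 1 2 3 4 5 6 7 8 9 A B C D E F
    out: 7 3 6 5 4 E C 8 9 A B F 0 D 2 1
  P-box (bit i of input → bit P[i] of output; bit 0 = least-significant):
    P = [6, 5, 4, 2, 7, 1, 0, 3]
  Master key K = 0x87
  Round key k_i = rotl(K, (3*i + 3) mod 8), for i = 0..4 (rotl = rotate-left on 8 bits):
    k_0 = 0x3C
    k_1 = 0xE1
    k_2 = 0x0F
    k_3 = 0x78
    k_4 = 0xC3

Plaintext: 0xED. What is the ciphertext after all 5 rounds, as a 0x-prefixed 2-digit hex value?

s_0 = plaintext = 0xED
s_1 = Round(s_0, k_0) = 0x6A
s_2 = Round(s_1, k_1) = 0x8C
s_3 = Round(s_2, k_2) = 0x87
s_4 = Round(s_3, k_3) = 0xF4
s_5 = Round(s_4, k_4) = 0x53

0x53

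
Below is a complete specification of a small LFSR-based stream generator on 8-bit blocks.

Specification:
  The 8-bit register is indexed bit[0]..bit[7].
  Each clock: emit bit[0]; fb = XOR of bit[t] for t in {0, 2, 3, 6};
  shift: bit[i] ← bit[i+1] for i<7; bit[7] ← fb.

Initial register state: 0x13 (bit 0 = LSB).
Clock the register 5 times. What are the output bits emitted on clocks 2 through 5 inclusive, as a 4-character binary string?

reg_0 = 0x13
clock 1: out=1, reg = 0x89
clock 2: out=1, reg = 0x44
clock 3: out=0, reg = 0x22
clock 4: out=0, reg = 0x11
clock 5: out=1, reg = 0x88

1001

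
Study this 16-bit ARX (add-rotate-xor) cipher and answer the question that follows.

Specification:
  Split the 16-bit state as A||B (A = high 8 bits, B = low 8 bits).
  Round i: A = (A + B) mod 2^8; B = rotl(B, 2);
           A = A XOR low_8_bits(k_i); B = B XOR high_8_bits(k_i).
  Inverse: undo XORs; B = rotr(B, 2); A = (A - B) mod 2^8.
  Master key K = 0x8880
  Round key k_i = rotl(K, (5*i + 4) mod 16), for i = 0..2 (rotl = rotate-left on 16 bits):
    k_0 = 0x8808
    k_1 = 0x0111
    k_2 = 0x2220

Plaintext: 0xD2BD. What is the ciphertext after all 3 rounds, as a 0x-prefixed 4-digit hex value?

s_0 = plaintext = 0xD2BD
s_1 = Round(s_0, k_0) = 0x877E
s_2 = Round(s_1, k_1) = 0x14F8
s_3 = Round(s_2, k_2) = 0x2CC1

0x2CC1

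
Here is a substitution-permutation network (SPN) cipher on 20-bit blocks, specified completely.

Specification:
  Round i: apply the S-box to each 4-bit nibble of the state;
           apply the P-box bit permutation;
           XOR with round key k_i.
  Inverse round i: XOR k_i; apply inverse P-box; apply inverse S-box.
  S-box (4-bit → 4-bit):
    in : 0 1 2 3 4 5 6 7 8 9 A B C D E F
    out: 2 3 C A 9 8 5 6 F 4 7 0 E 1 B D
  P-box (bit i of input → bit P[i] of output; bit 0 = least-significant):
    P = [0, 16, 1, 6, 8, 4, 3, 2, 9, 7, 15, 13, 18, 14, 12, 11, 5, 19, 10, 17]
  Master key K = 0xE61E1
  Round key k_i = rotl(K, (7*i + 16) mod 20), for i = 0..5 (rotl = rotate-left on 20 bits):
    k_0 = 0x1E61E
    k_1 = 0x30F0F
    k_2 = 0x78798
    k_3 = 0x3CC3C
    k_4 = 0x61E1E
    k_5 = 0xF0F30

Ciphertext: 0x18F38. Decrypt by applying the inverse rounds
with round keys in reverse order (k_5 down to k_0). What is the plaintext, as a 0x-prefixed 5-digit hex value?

0x12854

s_0 = ciphertext = 0x18F38
s_1 = InvRound(s_0, k_5) = 0x3D99B
s_2 = InvRound(s_1, k_4) = 0x91A41
s_3 = InvRound(s_2, k_3) = 0x876C4
s_4 = InvRound(s_3, k_2) = 0x3A283
s_5 = InvRound(s_4, k_1) = 0x95CFB
s_6 = InvRound(s_5, k_0) = 0x12854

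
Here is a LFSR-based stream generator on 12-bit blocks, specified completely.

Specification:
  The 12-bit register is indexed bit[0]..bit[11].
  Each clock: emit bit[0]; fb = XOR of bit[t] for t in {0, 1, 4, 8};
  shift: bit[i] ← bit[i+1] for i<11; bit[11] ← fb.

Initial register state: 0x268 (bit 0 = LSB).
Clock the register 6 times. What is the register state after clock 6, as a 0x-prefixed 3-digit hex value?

reg_0 = 0x268
clock 1: out=0, reg = 0x134
clock 2: out=0, reg = 0x09A
clock 3: out=0, reg = 0x04D
clock 4: out=1, reg = 0x826
clock 5: out=0, reg = 0xC13
clock 6: out=1, reg = 0xE09

0xE09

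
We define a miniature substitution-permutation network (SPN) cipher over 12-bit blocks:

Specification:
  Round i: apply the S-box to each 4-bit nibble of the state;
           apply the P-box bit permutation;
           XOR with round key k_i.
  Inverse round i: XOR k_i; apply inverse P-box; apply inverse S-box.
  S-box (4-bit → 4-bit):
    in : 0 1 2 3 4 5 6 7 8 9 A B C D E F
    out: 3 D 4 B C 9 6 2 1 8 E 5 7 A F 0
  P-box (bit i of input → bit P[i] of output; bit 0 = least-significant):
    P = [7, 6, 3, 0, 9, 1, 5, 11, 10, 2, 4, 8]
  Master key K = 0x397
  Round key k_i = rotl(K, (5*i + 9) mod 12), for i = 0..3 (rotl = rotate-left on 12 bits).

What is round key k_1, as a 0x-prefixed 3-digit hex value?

K = 0x397
k_0 = rotl(K, (5*0+9) mod 12) = rotl(K, 9) = 0xE72
k_1 = rotl(K, (5*1+9) mod 12) = rotl(K, 2) = 0xE5C

0xE5C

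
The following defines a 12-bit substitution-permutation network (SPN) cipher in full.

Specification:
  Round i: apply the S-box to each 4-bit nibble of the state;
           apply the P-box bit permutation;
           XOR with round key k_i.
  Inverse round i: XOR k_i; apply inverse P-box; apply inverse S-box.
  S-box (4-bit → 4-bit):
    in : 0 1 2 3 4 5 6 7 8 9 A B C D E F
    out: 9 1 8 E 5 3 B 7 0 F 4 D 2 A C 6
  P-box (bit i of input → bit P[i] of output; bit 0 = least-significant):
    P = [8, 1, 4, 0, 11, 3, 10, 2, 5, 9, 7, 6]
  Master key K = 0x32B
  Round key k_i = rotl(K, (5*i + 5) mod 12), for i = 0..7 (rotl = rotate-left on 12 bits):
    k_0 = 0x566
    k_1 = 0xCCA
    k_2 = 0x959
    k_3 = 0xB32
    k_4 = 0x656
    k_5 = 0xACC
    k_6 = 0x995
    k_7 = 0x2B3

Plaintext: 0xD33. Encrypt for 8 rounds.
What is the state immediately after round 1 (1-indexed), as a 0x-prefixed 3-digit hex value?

s_0 = plaintext = 0xD33
s_1 = Round(s_0, k_0) = 0x339
s_2 = Round(s_1, k_1) = 0xB15
s_3 = Round(s_2, k_2) = 0x0BB
s_4 = Round(s_3, k_3) = 0x647
s_5 = Round(s_4, k_4) = 0x924
s_6 = Round(s_5, k_5) = 0x938
s_7 = Round(s_6, k_6) = 0xF79
s_8 = Round(s_7, k_7) = 0xD28

0x339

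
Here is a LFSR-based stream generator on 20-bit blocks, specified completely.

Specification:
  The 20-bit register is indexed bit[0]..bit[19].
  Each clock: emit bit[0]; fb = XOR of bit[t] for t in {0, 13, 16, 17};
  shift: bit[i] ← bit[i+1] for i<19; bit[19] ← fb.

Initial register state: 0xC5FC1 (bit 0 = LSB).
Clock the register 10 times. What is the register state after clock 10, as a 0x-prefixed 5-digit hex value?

reg_0 = 0xC5FC1
clock 1: out=1, reg = 0xE2FE0
clock 2: out=0, reg = 0x717F0
clock 3: out=0, reg = 0x38BF8
clock 4: out=0, reg = 0x1C5FC
clock 5: out=0, reg = 0x8E2FE
clock 6: out=0, reg = 0xC717F
clock 7: out=1, reg = 0x638BF
clock 8: out=1, reg = 0xB1C5F
clock 9: out=1, reg = 0xD8E2F
clock 10: out=1, reg = 0x6C717

0x6C717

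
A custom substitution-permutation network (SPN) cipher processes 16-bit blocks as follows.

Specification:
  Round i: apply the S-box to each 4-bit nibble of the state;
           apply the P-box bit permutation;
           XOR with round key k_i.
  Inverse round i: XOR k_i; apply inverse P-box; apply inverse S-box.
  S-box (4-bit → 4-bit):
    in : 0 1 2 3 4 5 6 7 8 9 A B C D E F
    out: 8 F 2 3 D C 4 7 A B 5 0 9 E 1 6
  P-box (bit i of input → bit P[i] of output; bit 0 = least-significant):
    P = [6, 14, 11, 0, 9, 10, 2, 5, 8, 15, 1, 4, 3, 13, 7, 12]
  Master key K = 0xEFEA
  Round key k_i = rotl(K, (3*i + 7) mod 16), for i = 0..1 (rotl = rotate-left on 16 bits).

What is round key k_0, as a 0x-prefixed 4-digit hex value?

0xF577

K = 0xEFEA
k_0 = rotl(K, (3*0+7) mod 16) = rotl(K, 7) = 0xF577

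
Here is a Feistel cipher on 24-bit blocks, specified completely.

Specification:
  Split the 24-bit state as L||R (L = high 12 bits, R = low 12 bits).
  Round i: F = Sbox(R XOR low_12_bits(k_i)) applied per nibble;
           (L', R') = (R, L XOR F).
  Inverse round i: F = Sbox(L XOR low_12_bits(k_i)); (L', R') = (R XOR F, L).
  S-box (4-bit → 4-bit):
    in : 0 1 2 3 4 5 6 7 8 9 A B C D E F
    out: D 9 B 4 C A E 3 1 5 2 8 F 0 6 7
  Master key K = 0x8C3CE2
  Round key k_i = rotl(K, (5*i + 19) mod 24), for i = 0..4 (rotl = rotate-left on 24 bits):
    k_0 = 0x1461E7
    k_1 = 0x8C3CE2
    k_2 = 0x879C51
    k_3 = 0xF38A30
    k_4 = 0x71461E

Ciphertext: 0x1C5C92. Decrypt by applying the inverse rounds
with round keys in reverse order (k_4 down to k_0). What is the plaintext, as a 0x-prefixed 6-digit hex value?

0xF22699

s_0 = ciphertext = 0x1C5C92
s_1 = InvRound(s_0, k_4) = 0xF9A1C5
s_2 = InvRound(s_1, k_3) = 0xBE7F9A
s_3 = InvRound(s_2, k_2) = 0xC14BE7
s_4 = InvRound(s_3, k_1) = 0x699C14
s_5 = InvRound(s_4, k_0) = 0xF22699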